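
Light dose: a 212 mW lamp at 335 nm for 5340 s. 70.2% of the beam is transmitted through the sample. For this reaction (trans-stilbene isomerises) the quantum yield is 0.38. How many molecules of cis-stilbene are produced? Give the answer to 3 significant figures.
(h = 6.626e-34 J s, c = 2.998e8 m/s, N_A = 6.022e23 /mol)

Photon energy at 335 nm: hc/λ = (6.626e-34)(2.998e8)/(335e-9) = 5.930e-19 J.
Energy delivered: (212 mW)(5340 s) = 1132 J.
Photons incident: 1132 / 5.930e-19 = 1.909e21, i.e. 1.909e21/6.022e23 = 0.003170 mol.
Fraction absorbed: 1 − 70.2/100 = 0.2980.
Photons absorbed: 0.2980 × 0.003170 = 9.447e-4 mol.
Product: Φ × n_abs = 0.38 × 9.447e-4 = 3.590e-4 mol.
As a count: 3.590e-4 × 6.022e23 = 2.16e20.

2.16e20 molecules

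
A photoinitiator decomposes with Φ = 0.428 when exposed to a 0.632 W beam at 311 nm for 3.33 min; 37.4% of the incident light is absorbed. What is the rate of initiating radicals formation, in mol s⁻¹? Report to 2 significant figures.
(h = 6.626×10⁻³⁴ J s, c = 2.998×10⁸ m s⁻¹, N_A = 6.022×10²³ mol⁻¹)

2.6×10⁻⁷ mol s⁻¹

Photon energy at 311 nm: hc/λ = (6.626×10⁻³⁴)(2.998×10⁸)/(311×10⁻⁹) = 6.387×10⁻¹⁹ J.
Energy delivered: (0.632 W)(199.8 s) = 126.3 J.
Photons incident: 126.3 / 6.387×10⁻¹⁹ = 1.977×10²⁰, i.e. 1.977×10²⁰/6.022×10²³ = 3.283×10⁻⁴ mol.
Photons absorbed: 0.374 × 3.283×10⁻⁴ = 1.228×10⁻⁴ mol.
Product formed: 0.428 × 1.228×10⁻⁴ = 5.256×10⁻⁵ mol.
Rate: 5.256×10⁻⁵ / 199.8 s = 2.6×10⁻⁷ mol s⁻¹.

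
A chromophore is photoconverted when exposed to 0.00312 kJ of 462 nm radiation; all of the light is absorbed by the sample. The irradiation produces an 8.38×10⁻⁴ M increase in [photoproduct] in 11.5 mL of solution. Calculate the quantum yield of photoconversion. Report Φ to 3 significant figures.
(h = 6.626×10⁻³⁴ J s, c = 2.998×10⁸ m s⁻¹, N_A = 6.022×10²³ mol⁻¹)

Product: (8.38×10⁻⁴ M)(0.0115 L) = 9.637×10⁻⁶ mol.
Photon energy at 462 nm: hc/λ = (6.626×10⁻³⁴)(2.998×10⁸)/(462×10⁻⁹) = 4.300×10⁻¹⁹ J.
Incident energy: 0.00312 kJ = 3.12 J.
Photons incident: 3.12 / 4.300×10⁻¹⁹ = 7.256×10¹⁸, i.e. 7.256×10¹⁸/6.022×10²³ = 1.205×10⁻⁵ mol.
Φ = 9.637×10⁻⁶ mol / 1.205×10⁻⁵ mol photons = 0.800.

Φ = 0.800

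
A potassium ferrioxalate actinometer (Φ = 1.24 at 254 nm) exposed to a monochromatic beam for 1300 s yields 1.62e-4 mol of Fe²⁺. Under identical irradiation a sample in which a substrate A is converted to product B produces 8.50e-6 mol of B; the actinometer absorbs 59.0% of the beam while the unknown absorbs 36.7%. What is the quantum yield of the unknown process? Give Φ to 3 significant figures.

Photons absorbed by the actinometer: 1.62e-4 / 1.24 = 1.306e-4 mol.
Incident flux: 1.306e-4 / 0.590 = 2.214e-4 einstein.
Absorbed by unknown: 0.367 × 2.214e-4 = 8.125e-5 mol.
Φ(unknown) = 8.50e-6 / 8.125e-5 = 0.105.

Φ = 0.105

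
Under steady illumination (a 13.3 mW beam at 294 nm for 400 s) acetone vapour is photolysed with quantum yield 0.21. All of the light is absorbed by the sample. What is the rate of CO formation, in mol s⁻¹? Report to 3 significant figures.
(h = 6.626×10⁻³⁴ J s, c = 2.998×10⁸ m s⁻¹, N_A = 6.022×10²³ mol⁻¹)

Photon energy at 294 nm: hc/λ = (6.626×10⁻³⁴)(2.998×10⁸)/(294×10⁻⁹) = 6.757×10⁻¹⁹ J.
Energy delivered: (13.3 mW)(400 s) = 5.320 J.
Photons incident: 5.320 / 6.757×10⁻¹⁹ = 7.873×10¹⁸, i.e. 7.873×10¹⁸/6.022×10²³ = 1.307×10⁻⁵ mol.
Product formed: 0.21 × 1.307×10⁻⁵ = 2.745×10⁻⁶ mol.
Rate: 2.745×10⁻⁶ / 400 s = 6.86×10⁻⁹ mol s⁻¹.

6.86×10⁻⁹ mol s⁻¹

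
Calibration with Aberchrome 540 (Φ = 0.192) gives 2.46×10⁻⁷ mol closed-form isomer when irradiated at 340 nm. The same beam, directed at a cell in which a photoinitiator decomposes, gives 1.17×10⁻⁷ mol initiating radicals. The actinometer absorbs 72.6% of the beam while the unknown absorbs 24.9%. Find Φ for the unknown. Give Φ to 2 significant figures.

Photons absorbed by the actinometer: 2.46×10⁻⁷ / 0.192 = 1.281×10⁻⁶ mol.
Incident flux: 1.281×10⁻⁶ / 0.726 = 1.764×10⁻⁶ einstein.
Absorbed by unknown: 0.249 × 1.764×10⁻⁶ = 4.392×10⁻⁷ mol.
Φ(unknown) = 1.17×10⁻⁷ / 4.392×10⁻⁷ = 0.27.

Φ = 0.27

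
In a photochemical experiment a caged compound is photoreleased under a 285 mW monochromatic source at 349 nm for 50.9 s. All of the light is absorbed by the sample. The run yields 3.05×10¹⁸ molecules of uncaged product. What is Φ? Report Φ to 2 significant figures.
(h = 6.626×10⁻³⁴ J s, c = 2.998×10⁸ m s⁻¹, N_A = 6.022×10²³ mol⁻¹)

Φ = 0.12

Product: 3.05×10¹⁸ / 6.022×10²³ = 5.065×10⁻⁶ mol.
Photon energy at 349 nm: hc/λ = (6.626×10⁻³⁴)(2.998×10⁸)/(349×10⁻⁹) = 5.692×10⁻¹⁹ J.
Energy delivered: (285 mW)(50.9 s) = 14.51 J.
Photons incident: 14.51 / 5.692×10⁻¹⁹ = 2.549×10¹⁹, i.e. 2.549×10¹⁹/6.022×10²³ = 4.233×10⁻⁵ mol.
Φ = 5.065×10⁻⁶ mol / 4.233×10⁻⁵ mol photons = 0.12.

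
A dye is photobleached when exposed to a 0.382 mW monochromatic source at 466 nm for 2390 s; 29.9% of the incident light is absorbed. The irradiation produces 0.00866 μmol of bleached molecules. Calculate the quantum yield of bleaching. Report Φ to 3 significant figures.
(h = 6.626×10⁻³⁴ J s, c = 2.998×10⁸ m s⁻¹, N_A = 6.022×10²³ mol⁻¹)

Product: 0.00866 μmol = 8.66×10⁻⁹ mol.
Photon energy at 466 nm: hc/λ = (6.626×10⁻³⁴)(2.998×10⁸)/(466×10⁻⁹) = 4.263×10⁻¹⁹ J.
Energy delivered: (0.382 mW)(2390 s) = 0.9130 J.
Photons incident: 0.9130 / 4.263×10⁻¹⁹ = 2.142×10¹⁸, i.e. 2.142×10¹⁸/6.022×10²³ = 3.557×10⁻⁶ mol.
Photons absorbed: 0.299 × 3.557×10⁻⁶ = 1.064×10⁻⁶ mol.
Φ = 8.66×10⁻⁹ mol / 1.064×10⁻⁶ mol photons = 0.00814.

Φ = 0.00814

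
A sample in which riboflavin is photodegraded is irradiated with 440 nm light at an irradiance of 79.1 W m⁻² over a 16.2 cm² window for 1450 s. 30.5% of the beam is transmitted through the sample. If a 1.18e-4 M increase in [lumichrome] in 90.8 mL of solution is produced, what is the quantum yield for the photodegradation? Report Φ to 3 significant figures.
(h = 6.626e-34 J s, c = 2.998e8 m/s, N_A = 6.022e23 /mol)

Product: (1.18e-4 M)(0.0908 L) = 1.071e-5 mol.
Photon energy at 440 nm: hc/λ = (6.626e-34)(2.998e8)/(440e-9) = 4.515e-19 J.
Energy delivered: (79.1 W m⁻²)(16.2e-4 m²)(1450 s) = 185.8 J.
Photons incident: 185.8 / 4.515e-19 = 4.115e20, i.e. 4.115e20/6.022e23 = 6.833e-4 mol.
Fraction absorbed: 1 − 30.5/100 = 0.6950.
Photons absorbed: 0.6950 × 6.833e-4 = 4.749e-4 mol.
Φ = 1.071e-5 mol / 4.749e-4 mol photons = 0.0226.

Φ = 0.0226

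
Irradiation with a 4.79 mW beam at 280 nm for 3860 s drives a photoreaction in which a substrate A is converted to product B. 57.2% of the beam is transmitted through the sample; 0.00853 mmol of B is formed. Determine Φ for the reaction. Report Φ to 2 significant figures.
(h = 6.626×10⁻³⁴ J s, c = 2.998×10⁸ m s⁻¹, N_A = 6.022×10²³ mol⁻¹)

Φ = 0.46

Product: 0.00853 mmol = 8.53×10⁻⁶ mol.
Photon energy at 280 nm: hc/λ = (6.626×10⁻³⁴)(2.998×10⁸)/(280×10⁻⁹) = 7.095×10⁻¹⁹ J.
Energy delivered: (4.79 mW)(3860 s) = 18.49 J.
Photons incident: 18.49 / 7.095×10⁻¹⁹ = 2.606×10¹⁹, i.e. 2.606×10¹⁹/6.022×10²³ = 4.327×10⁻⁵ mol.
Fraction absorbed: 1 − 57.2/100 = 0.4280.
Photons absorbed: 0.4280 × 4.327×10⁻⁵ = 1.852×10⁻⁵ mol.
Φ = 8.53×10⁻⁶ mol / 1.852×10⁻⁵ mol photons = 0.46.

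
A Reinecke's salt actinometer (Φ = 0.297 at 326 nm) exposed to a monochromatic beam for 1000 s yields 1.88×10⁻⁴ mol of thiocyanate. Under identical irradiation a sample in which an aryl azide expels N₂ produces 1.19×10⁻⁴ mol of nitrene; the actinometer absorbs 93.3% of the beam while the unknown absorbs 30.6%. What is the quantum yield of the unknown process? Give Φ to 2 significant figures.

Photons absorbed by the actinometer: 1.88×10⁻⁴ / 0.297 = 6.330×10⁻⁴ mol.
Incident flux: 6.330×10⁻⁴ / 0.933 = 6.785×10⁻⁴ einstein.
Absorbed by unknown: 0.306 × 6.785×10⁻⁴ = 2.076×10⁻⁴ mol.
Φ(unknown) = 1.19×10⁻⁴ / 2.076×10⁻⁴ = 0.57.

Φ = 0.57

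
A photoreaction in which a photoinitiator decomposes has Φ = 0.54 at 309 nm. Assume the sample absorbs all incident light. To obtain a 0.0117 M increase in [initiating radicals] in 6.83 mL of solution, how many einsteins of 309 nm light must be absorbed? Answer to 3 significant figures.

Product: (0.0117 M)(0.00683 L) = 7.991×10⁻⁵ mol.
Photons that must be absorbed: 7.991×10⁻⁵ / 0.54 = 1.480×10⁻⁴ mol.

1.48×10⁻⁴ einstein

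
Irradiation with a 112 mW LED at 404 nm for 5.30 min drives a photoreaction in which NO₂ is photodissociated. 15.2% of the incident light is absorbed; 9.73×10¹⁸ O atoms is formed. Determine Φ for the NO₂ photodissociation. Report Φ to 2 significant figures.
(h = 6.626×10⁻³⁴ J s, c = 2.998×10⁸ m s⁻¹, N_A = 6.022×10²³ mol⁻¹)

Product: 9.73×10¹⁸ / 6.022×10²³ = 1.616×10⁻⁵ mol.
Photon energy at 404 nm: hc/λ = (6.626×10⁻³⁴)(2.998×10⁸)/(404×10⁻⁹) = 4.917×10⁻¹⁹ J.
Energy delivered: (112 mW)(318 s) = 35.62 J.
Photons incident: 35.62 / 4.917×10⁻¹⁹ = 7.244×10¹⁹, i.e. 7.244×10¹⁹/6.022×10²³ = 1.203×10⁻⁴ mol.
Photons absorbed: 0.152 × 1.203×10⁻⁴ = 1.829×10⁻⁵ mol.
Φ = 1.616×10⁻⁵ mol / 1.829×10⁻⁵ mol photons = 0.88.

Φ = 0.88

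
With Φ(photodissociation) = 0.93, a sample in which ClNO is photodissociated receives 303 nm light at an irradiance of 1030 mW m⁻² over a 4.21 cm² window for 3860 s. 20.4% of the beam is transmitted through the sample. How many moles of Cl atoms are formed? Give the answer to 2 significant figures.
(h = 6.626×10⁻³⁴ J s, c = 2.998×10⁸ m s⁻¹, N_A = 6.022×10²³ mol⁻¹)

3.1×10⁻⁶ mol

Photon energy at 303 nm: hc/λ = (6.626×10⁻³⁴)(2.998×10⁸)/(303×10⁻⁹) = 6.556×10⁻¹⁹ J.
Energy delivered: (1030 mW m⁻²)(4.21×10⁻⁴ m²)(3860 s) = 1.674 J.
Photons incident: 1.674 / 6.556×10⁻¹⁹ = 2.553×10¹⁸, i.e. 2.553×10¹⁸/6.022×10²³ = 4.239×10⁻⁶ mol.
Fraction absorbed: 1 − 20.4/100 = 0.7960.
Photons absorbed: 0.7960 × 4.239×10⁻⁶ = 3.374×10⁻⁶ mol.
Product: Φ × n_abs = 0.93 × 3.374×10⁻⁶ = 3.138×10⁻⁶ mol.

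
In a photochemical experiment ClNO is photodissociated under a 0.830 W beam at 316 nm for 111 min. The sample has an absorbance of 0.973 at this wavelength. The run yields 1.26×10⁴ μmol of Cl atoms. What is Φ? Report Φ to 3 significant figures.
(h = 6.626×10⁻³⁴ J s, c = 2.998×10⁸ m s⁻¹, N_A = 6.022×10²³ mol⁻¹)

Φ = 0.966

Product: 1.26×10⁴ μmol = 0.0126 mol.
Photon energy at 316 nm: hc/λ = (6.626×10⁻³⁴)(2.998×10⁸)/(316×10⁻⁹) = 6.286×10⁻¹⁹ J.
Energy delivered: (0.830 W)(6660 s) = 5528 J.
Photons incident: 5528 / 6.286×10⁻¹⁹ = 8.794×10²¹, i.e. 8.794×10²¹/6.022×10²³ = 0.01460 mol.
Fraction absorbed: 1 − 10^(−0.973) = 0.8936.
Photons absorbed: 0.8936 × 0.01460 = 0.01305 mol.
Φ = 0.0126 mol / 0.01305 mol photons = 0.966.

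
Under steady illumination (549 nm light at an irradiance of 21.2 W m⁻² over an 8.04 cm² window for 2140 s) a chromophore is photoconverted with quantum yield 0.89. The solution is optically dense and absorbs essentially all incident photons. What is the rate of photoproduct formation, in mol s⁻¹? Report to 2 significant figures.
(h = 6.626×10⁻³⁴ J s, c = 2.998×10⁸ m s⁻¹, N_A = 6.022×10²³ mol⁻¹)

7.0×10⁻⁸ mol s⁻¹

Photon energy at 549 nm: hc/λ = (6.626×10⁻³⁴)(2.998×10⁸)/(549×10⁻⁹) = 3.618×10⁻¹⁹ J.
Energy delivered: (21.2 W m⁻²)(8.04×10⁻⁴ m²)(2140 s) = 36.48 J.
Photons incident: 36.48 / 3.618×10⁻¹⁹ = 1.008×10²⁰, i.e. 1.008×10²⁰/6.022×10²³ = 1.674×10⁻⁴ mol.
Product formed: 0.89 × 1.674×10⁻⁴ = 1.490×10⁻⁴ mol.
Rate: 1.490×10⁻⁴ / 2140 s = 7.0×10⁻⁸ mol s⁻¹.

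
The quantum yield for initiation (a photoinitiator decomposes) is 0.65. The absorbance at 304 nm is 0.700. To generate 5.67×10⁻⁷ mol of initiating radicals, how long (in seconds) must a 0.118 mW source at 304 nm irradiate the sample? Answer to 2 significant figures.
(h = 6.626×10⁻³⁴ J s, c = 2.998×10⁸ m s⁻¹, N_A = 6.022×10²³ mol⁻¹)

t ≈ 3600 s

Photons that must be absorbed: 5.67×10⁻⁷ / 0.65 = 8.723×10⁻⁷ mol.
Fraction absorbed: 1 − 10^(−0.700) = 0.8005.
Incident photons needed: 8.723×10⁻⁷ / 0.8005 = 1.090×10⁻⁶ mol.
Photon energy: hc/λ = 6.534×10⁻¹⁹ J; per mole, 3.935×10⁵ J mol⁻¹.
Energy required: 1.090×10⁻⁶ × 3.935×10⁵ = 0.4289 J.
Time: 0.4289 J / 0.000118 W = 3600 s.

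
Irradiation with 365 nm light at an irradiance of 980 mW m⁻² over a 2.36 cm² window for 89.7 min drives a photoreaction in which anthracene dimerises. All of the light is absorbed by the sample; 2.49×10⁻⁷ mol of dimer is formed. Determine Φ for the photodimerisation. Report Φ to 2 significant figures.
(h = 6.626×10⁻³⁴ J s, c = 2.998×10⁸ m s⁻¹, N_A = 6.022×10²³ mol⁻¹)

Φ = 0.066

Photon energy at 365 nm: hc/λ = (6.626×10⁻³⁴)(2.998×10⁸)/(365×10⁻⁹) = 5.442×10⁻¹⁹ J.
Energy delivered: (980 mW m⁻²)(2.36×10⁻⁴ m²)(5382 s) = 1.245 J.
Photons incident: 1.245 / 5.442×10⁻¹⁹ = 2.288×10¹⁸, i.e. 2.288×10¹⁸/6.022×10²³ = 3.799×10⁻⁶ mol.
Φ = 2.49×10⁻⁷ mol / 3.799×10⁻⁶ mol photons = 0.066.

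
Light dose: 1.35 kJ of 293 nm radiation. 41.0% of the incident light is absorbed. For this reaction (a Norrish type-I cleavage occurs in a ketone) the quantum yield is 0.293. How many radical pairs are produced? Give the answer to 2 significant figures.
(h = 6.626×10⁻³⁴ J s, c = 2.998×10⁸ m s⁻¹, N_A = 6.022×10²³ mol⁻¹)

Photon energy at 293 nm: hc/λ = (6.626×10⁻³⁴)(2.998×10⁸)/(293×10⁻⁹) = 6.780×10⁻¹⁹ J.
Incident energy: 1.35 kJ = 1350 J.
Photons incident: 1350 / 6.780×10⁻¹⁹ = 1.991×10²¹, i.e. 1.991×10²¹/6.022×10²³ = 0.003306 mol.
Photons absorbed: 0.410 × 0.003306 = 0.001355 mol.
Product: Φ × n_abs = 0.293 × 0.001355 = 3.970×10⁻⁴ mol.
As a count: 3.970×10⁻⁴ × 6.022×10²³ = 2.4×10²⁰.

2.4×10²⁰ radical pairs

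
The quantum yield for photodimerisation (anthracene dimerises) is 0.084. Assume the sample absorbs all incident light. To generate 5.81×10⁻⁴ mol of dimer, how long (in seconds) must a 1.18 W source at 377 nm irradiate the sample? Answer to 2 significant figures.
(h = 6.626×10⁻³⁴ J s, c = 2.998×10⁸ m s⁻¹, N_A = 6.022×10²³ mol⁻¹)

t ≈ 1900 s

Photons that must be absorbed: 5.81×10⁻⁴ / 0.084 = 0.006917 mol.
Photon energy: hc/λ = 5.269×10⁻¹⁹ J; per mole, 3.173×10⁵ J mol⁻¹.
Energy required: 0.006917 × 3.173×10⁵ = 2195 J.
Time: 2195 J / 1.18 W = 1900 s.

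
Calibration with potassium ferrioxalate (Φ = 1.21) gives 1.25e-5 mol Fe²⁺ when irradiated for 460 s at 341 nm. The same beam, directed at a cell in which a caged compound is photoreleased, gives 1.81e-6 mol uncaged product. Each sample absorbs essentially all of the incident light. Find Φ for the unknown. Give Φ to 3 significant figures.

Photons absorbed by the actinometer: 1.25e-5 / 1.21 = 1.033e-5 mol.
Φ(unknown) = 1.81e-6 / 1.033e-5 = 0.175.

Φ = 0.175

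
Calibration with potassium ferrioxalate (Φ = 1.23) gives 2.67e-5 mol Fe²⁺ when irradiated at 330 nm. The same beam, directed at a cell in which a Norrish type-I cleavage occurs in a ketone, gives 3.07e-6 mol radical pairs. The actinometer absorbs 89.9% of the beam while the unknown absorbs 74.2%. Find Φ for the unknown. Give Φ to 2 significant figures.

Φ = 0.17

Photons absorbed by the actinometer: 2.67e-5 / 1.23 = 2.171e-5 mol.
Incident flux: 2.171e-5 / 0.899 = 2.415e-5 einstein.
Absorbed by unknown: 0.742 × 2.415e-5 = 1.792e-5 mol.
Φ(unknown) = 3.07e-6 / 1.792e-5 = 0.17.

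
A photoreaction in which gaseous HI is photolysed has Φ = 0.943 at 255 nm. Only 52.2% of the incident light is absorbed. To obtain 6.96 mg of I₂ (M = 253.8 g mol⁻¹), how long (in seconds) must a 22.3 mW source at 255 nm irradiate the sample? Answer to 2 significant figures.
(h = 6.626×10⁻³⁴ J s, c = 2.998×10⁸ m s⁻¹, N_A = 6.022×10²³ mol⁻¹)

Product: 6.96 mg / 253.8 g mol⁻¹ = 2.742×10⁻⁵ mol.
Photons that must be absorbed: 2.742×10⁻⁵ / 0.943 = 2.908×10⁻⁵ mol.
Incident photons needed: 2.908×10⁻⁵ / 0.522 = 5.571×10⁻⁵ mol.
Photon energy: hc/λ = 7.790×10⁻¹⁹ J; per mole, 4.691×10⁵ J mol⁻¹.
Energy required: 5.571×10⁻⁵ × 4.691×10⁵ = 26.13 J.
Time: 26.13 J / 0.0223 W = 1200 s.

t ≈ 1200 s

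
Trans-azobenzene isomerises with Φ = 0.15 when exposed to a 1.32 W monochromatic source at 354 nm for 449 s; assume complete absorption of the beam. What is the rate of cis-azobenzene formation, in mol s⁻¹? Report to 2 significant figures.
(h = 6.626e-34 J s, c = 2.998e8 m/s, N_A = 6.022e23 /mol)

Photon energy at 354 nm: hc/λ = (6.626e-34)(2.998e8)/(354e-9) = 5.612e-19 J.
Energy delivered: (1.32 W)(449 s) = 592.7 J.
Photons incident: 592.7 / 5.612e-19 = 1.056e21, i.e. 1.056e21/6.022e23 = 0.001754 mol.
Product formed: 0.15 × 0.001754 = 2.631e-4 mol.
Rate: 2.631e-4 / 449 s = 5.9e-7 mol s⁻¹.

5.9e-7 mol s⁻¹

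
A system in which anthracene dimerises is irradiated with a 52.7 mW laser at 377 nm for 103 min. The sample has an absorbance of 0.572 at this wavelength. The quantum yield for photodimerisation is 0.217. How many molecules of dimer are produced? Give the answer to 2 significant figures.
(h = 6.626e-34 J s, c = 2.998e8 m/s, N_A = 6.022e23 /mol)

Photon energy at 377 nm: hc/λ = (6.626e-34)(2.998e8)/(377e-9) = 5.269e-19 J.
Energy delivered: (52.7 mW)(6180 s) = 325.7 J.
Photons incident: 325.7 / 5.269e-19 = 6.181e20, i.e. 6.181e20/6.022e23 = 0.001026 mol.
Fraction absorbed: 1 − 10^(−0.572) = 0.7321.
Photons absorbed: 0.7321 × 0.001026 = 7.511e-4 mol.
Product: Φ × n_abs = 0.217 × 7.511e-4 = 1.630e-4 mol.
As a count: 1.630e-4 × 6.022e23 = 9.8e19.

9.8e19 molecules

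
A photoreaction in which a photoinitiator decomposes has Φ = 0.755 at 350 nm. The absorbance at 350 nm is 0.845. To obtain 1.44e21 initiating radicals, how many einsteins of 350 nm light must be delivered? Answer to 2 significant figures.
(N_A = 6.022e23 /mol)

0.0037 einstein

Product: 1.44e21 / 6.022e23 = 0.002391 mol.
Photons that must be absorbed: 0.002391 / 0.755 = 0.003167 mol.
Fraction absorbed: 1 − 10^(−0.845) = 0.8571.
Incident photons needed: 0.003167 / 0.8571 = 0.003695 mol.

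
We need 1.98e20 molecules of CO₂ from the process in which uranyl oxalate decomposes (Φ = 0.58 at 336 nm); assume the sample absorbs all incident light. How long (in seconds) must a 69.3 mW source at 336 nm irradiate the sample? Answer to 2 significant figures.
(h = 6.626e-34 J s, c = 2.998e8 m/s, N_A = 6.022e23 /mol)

t ≈ 2900 s

Product: 1.98e20 / 6.022e23 = 3.288e-4 mol.
Photons that must be absorbed: 3.288e-4 / 0.58 = 5.669e-4 mol.
Photon energy: hc/λ = 5.912e-19 J; per mole, 3.560e5 J mol⁻¹.
Energy required: 5.669e-4 × 3.560e5 = 201.8 J.
Time: 201.8 J / 0.0693 W = 2900 s.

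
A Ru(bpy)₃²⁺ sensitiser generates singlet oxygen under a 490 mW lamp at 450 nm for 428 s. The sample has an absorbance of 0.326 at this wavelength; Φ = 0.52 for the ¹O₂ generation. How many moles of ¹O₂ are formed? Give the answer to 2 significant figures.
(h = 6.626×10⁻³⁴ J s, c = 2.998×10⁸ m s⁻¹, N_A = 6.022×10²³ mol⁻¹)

2.2×10⁻⁴ mol

Photon energy at 450 nm: hc/λ = (6.626×10⁻³⁴)(2.998×10⁸)/(450×10⁻⁹) = 4.414×10⁻¹⁹ J.
Energy delivered: (490 mW)(428 s) = 209.7 J.
Photons incident: 209.7 / 4.414×10⁻¹⁹ = 4.751×10²⁰, i.e. 4.751×10²⁰/6.022×10²³ = 7.889×10⁻⁴ mol.
Fraction absorbed: 1 − 10^(−0.326) = 0.5279.
Photons absorbed: 0.5279 × 7.889×10⁻⁴ = 4.165×10⁻⁴ mol.
Product: Φ × n_abs = 0.52 × 4.165×10⁻⁴ = 2.166×10⁻⁴ mol.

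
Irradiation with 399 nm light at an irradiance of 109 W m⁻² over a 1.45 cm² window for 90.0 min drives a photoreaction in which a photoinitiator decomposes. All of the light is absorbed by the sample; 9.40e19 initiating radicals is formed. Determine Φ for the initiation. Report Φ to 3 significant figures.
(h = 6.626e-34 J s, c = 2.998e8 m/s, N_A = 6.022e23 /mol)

Φ = 0.548

Product: 9.40e19 / 6.022e23 = 1.561e-4 mol.
Photon energy at 399 nm: hc/λ = (6.626e-34)(2.998e8)/(399e-9) = 4.979e-19 J.
Energy delivered: (109 W m⁻²)(1.45e-4 m²)(5400 s) = 85.35 J.
Photons incident: 85.35 / 4.979e-19 = 1.714e20, i.e. 1.714e20/6.022e23 = 2.846e-4 mol.
Φ = 1.561e-4 mol / 2.846e-4 mol photons = 0.548.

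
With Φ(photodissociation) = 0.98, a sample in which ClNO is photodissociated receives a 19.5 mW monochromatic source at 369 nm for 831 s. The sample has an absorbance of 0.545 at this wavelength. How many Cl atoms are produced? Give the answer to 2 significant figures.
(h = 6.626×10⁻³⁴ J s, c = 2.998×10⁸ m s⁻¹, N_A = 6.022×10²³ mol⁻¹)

2.1×10¹⁹ atoms

Photon energy at 369 nm: hc/λ = (6.626×10⁻³⁴)(2.998×10⁸)/(369×10⁻⁹) = 5.383×10⁻¹⁹ J.
Energy delivered: (19.5 mW)(831 s) = 16.20 J.
Photons incident: 16.20 / 5.383×10⁻¹⁹ = 3.009×10¹⁹, i.e. 3.009×10¹⁹/6.022×10²³ = 4.997×10⁻⁵ mol.
Fraction absorbed: 1 − 10^(−0.545) = 0.7149.
Photons absorbed: 0.7149 × 4.997×10⁻⁵ = 3.572×10⁻⁵ mol.
Product: Φ × n_abs = 0.98 × 3.572×10⁻⁵ = 3.501×10⁻⁵ mol.
As a count: 3.501×10⁻⁵ × 6.022×10²³ = 2.1×10¹⁹.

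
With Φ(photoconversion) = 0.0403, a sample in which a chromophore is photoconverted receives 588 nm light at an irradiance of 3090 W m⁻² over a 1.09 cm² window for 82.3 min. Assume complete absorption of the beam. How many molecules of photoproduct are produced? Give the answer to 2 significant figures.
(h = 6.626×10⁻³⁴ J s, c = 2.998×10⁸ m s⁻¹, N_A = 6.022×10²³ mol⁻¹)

2.0×10²⁰ molecules

Photon energy at 588 nm: hc/λ = (6.626×10⁻³⁴)(2.998×10⁸)/(588×10⁻⁹) = 3.378×10⁻¹⁹ J.
Energy delivered: (3090 W m⁻²)(1.09×10⁻⁴ m²)(4938 s) = 1663 J.
Photons incident: 1663 / 3.378×10⁻¹⁹ = 4.923×10²¹, i.e. 4.923×10²¹/6.022×10²³ = 0.008175 mol.
Product: Φ × n_abs = 0.0403 × 0.008175 = 3.295×10⁻⁴ mol.
As a count: 3.295×10⁻⁴ × 6.022×10²³ = 2.0×10²⁰.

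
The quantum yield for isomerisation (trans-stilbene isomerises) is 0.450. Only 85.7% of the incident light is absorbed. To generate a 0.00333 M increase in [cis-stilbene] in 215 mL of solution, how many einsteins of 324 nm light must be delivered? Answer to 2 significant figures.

Product: (0.00333 M)(0.215 L) = 7.160×10⁻⁴ mol.
Photons that must be absorbed: 7.160×10⁻⁴ / 0.450 = 0.001591 mol.
Incident photons needed: 0.001591 / 0.857 = 0.001856 mol.

0.0019 einstein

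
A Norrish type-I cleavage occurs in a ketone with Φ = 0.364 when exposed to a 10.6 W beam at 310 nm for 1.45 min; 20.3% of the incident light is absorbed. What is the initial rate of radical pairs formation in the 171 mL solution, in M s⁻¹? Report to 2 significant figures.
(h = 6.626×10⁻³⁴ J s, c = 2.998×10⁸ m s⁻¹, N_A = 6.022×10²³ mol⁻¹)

Photon energy at 310 nm: hc/λ = (6.626×10⁻³⁴)(2.998×10⁸)/(310×10⁻⁹) = 6.408×10⁻¹⁹ J.
Energy delivered: (10.6 W)(87 s) = 922.2 J.
Photons incident: 922.2 / 6.408×10⁻¹⁹ = 1.439×10²¹, i.e. 1.439×10²¹/6.022×10²³ = 0.002390 mol.
Photons absorbed: 0.203 × 0.002390 = 4.852×10⁻⁴ mol.
Product formed: 0.364 × 4.852×10⁻⁴ = 1.766×10⁻⁴ mol.
Rate: 1.766×10⁻⁴ mol / (87 s × 0.171 L) = 1.2×10⁻⁵ M s⁻¹.

1.2×10⁻⁵ M s⁻¹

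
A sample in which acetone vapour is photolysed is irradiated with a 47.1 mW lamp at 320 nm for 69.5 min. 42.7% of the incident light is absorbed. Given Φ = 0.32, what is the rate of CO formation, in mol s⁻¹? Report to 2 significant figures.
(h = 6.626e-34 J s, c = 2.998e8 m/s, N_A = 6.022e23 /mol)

Photon energy at 320 nm: hc/λ = (6.626e-34)(2.998e8)/(320e-9) = 6.208e-19 J.
Energy delivered: (47.1 mW)(4170 s) = 196.4 J.
Photons incident: 196.4 / 6.208e-19 = 3.164e20, i.e. 3.164e20/6.022e23 = 5.254e-4 mol.
Photons absorbed: 0.427 × 5.254e-4 = 2.243e-4 mol.
Product formed: 0.32 × 2.243e-4 = 7.178e-5 mol.
Rate: 7.178e-5 / 4170 s = 1.7e-8 mol s⁻¹.

1.7e-8 mol s⁻¹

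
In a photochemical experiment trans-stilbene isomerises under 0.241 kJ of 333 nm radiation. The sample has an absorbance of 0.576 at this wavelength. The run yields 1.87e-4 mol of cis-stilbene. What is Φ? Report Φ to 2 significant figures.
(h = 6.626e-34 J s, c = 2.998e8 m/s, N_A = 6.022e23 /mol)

Photon energy at 333 nm: hc/λ = (6.626e-34)(2.998e8)/(333e-9) = 5.965e-19 J.
Incident energy: 0.241 kJ = 241 J.
Photons incident: 241 / 5.965e-19 = 4.040e20, i.e. 4.040e20/6.022e23 = 6.709e-4 mol.
Fraction absorbed: 1 − 10^(−0.576) = 0.7345.
Photons absorbed: 0.7345 × 6.709e-4 = 4.928e-4 mol.
Φ = 1.87e-4 mol / 4.928e-4 mol photons = 0.38.

Φ = 0.38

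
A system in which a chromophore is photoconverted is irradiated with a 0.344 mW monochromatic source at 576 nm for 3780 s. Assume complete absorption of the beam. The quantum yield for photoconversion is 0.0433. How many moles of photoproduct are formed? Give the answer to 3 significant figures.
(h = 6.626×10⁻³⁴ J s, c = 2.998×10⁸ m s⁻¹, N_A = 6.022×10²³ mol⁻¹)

2.71×10⁻⁷ mol

Photon energy at 576 nm: hc/λ = (6.626×10⁻³⁴)(2.998×10⁸)/(576×10⁻⁹) = 3.449×10⁻¹⁹ J.
Energy delivered: (0.344 mW)(3780 s) = 1.300 J.
Photons incident: 1.300 / 3.449×10⁻¹⁹ = 3.769×10¹⁸, i.e. 3.769×10¹⁸/6.022×10²³ = 6.259×10⁻⁶ mol.
Product: Φ × n_abs = 0.0433 × 6.259×10⁻⁶ = 2.710×10⁻⁷ mol.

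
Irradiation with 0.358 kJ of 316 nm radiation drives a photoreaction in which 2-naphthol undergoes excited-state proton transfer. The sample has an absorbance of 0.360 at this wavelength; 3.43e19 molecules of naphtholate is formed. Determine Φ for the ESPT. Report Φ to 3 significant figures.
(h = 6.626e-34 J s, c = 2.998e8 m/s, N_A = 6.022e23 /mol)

Product: 3.43e19 / 6.022e23 = 5.696e-5 mol.
Photon energy at 316 nm: hc/λ = (6.626e-34)(2.998e8)/(316e-9) = 6.286e-19 J.
Incident energy: 0.358 kJ = 358 J.
Photons incident: 358 / 6.286e-19 = 5.695e20, i.e. 5.695e20/6.022e23 = 9.457e-4 mol.
Fraction absorbed: 1 − 10^(−0.360) = 0.5635.
Photons absorbed: 0.5635 × 9.457e-4 = 5.329e-4 mol.
Φ = 5.696e-5 mol / 5.329e-4 mol photons = 0.107.

Φ = 0.107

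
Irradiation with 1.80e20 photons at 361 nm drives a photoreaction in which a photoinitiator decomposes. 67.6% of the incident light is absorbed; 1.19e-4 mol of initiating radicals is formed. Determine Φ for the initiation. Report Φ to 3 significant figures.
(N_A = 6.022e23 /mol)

Moles of photons: 1.80e20 / 6.022e23 = 2.989e-4 mol.
Photons absorbed: 0.676 × 2.989e-4 = 2.021e-4 mol.
Φ = 1.19e-4 mol / 2.021e-4 mol photons = 0.589.

Φ = 0.589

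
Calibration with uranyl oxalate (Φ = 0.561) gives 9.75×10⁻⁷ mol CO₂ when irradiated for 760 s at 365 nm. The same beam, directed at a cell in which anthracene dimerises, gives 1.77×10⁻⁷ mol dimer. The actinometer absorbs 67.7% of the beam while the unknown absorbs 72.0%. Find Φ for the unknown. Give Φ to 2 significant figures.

Φ = 0.096

Photons absorbed by the actinometer: 9.75×10⁻⁷ / 0.561 = 1.738×10⁻⁶ mol.
Incident flux: 1.738×10⁻⁶ / 0.677 = 2.567×10⁻⁶ einstein.
Absorbed by unknown: 0.720 × 2.567×10⁻⁶ = 1.848×10⁻⁶ mol.
Φ(unknown) = 1.77×10⁻⁷ / 1.848×10⁻⁶ = 0.096.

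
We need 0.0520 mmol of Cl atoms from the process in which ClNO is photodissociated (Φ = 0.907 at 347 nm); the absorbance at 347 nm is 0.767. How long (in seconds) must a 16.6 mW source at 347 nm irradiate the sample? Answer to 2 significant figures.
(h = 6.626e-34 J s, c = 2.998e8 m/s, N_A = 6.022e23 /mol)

Product: 0.0520 mmol = 5.20e-5 mol.
Photons that must be absorbed: 5.20e-5 / 0.907 = 5.733e-5 mol.
Fraction absorbed: 1 − 10^(−0.767) = 0.8290.
Incident photons needed: 5.733e-5 / 0.8290 = 6.916e-5 mol.
Photon energy: hc/λ = 5.725e-19 J; per mole, 3.448e5 J mol⁻¹.
Energy required: 6.916e-5 × 3.448e5 = 23.85 J.
Time: 23.85 J / 0.0166 W = 1400 s.

t ≈ 1400 s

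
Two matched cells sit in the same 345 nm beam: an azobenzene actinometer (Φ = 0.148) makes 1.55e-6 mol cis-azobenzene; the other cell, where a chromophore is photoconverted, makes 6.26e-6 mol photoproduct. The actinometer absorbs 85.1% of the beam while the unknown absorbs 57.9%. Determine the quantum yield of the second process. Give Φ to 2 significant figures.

Φ = 0.88

Photons absorbed by the actinometer: 1.55e-6 / 0.148 = 1.047e-5 mol.
Incident flux: 1.047e-5 / 0.851 = 1.230e-5 einstein.
Absorbed by unknown: 0.579 × 1.230e-5 = 7.122e-6 mol.
Φ(unknown) = 6.26e-6 / 7.122e-6 = 0.88.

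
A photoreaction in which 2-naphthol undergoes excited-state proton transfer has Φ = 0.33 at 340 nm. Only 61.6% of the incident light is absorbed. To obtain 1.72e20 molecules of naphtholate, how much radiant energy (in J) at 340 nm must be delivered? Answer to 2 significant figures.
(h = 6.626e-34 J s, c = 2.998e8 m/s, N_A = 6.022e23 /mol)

490 J

Product: 1.72e20 / 6.022e23 = 2.856e-4 mol.
Photons that must be absorbed: 2.856e-4 / 0.33 = 8.655e-4 mol.
Incident photons needed: 8.655e-4 / 0.616 = 0.001405 mol.
Photon energy: hc/λ = 5.843e-19 J; per mole, 3.519e5 J mol⁻¹.
Energy required: 0.001405 × 3.519e5 = 490 J.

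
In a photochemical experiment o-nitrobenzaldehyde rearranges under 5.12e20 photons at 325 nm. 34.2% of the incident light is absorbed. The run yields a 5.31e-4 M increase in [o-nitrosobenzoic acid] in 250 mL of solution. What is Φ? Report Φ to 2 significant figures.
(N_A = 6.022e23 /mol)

Φ = 0.46

Product: (5.31e-4 M)(0.25 L) = 1.328e-4 mol.
Moles of photons: 5.12e20 / 6.022e23 = 8.502e-4 mol.
Photons absorbed: 0.342 × 8.502e-4 = 2.908e-4 mol.
Φ = 1.328e-4 mol / 2.908e-4 mol photons = 0.46.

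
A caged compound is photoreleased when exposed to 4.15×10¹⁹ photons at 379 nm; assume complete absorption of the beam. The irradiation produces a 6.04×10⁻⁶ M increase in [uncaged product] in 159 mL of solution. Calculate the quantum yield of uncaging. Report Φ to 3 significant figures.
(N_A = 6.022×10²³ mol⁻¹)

Product: (6.04×10⁻⁶ M)(0.159 L) = 9.604×10⁻⁷ mol.
Moles of photons: 4.15×10¹⁹ / 6.022×10²³ = 6.891×10⁻⁵ mol.
Φ = 9.604×10⁻⁷ mol / 6.891×10⁻⁵ mol photons = 0.0139.

Φ = 0.0139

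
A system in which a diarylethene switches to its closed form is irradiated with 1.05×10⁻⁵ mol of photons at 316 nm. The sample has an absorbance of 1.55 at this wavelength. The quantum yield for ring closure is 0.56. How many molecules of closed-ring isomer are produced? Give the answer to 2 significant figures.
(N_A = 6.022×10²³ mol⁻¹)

Fraction absorbed: 1 − 10^(−1.55) = 0.9718.
Photons absorbed: 0.9718 × 1.05×10⁻⁵ = 1.020×10⁻⁵ mol.
Product: Φ × n_abs = 0.56 × 1.020×10⁻⁵ = 5.712×10⁻⁶ mol.
As a count: 5.712×10⁻⁶ × 6.022×10²³ = 3.4×10¹⁸.

3.4×10¹⁸ molecules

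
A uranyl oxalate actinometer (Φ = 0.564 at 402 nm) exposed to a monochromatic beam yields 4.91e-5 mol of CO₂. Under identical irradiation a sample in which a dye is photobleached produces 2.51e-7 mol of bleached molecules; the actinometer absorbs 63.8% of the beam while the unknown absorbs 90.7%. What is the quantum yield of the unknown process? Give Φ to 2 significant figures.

Φ = 0.0020

Photons absorbed by the actinometer: 4.91e-5 / 0.564 = 8.706e-5 mol.
Incident flux: 8.706e-5 / 0.638 = 1.365e-4 einstein.
Absorbed by unknown: 0.907 × 1.365e-4 = 1.238e-4 mol.
Φ(unknown) = 2.51e-7 / 1.238e-4 = 0.0020.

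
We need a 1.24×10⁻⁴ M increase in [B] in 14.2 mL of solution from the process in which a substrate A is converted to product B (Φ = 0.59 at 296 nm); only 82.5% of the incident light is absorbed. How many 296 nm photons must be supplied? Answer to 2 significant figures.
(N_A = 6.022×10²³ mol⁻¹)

Product: (1.24×10⁻⁴ M)(0.0142 L) = 1.761×10⁻⁶ mol.
Photons that must be absorbed: 1.761×10⁻⁶ / 0.59 = 2.985×10⁻⁶ mol.
Incident photons needed: 2.985×10⁻⁶ / 0.825 = 3.618×10⁻⁶ mol.
Photon count: 3.618×10⁻⁶ × 6.022×10²³ = 2.2×10¹⁸.

2.2×10¹⁸ photons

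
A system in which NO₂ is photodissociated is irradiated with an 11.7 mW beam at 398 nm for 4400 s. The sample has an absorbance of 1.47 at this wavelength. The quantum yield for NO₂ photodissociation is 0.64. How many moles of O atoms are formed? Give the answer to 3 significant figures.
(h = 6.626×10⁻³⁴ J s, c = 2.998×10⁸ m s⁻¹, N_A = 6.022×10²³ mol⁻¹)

Photon energy at 398 nm: hc/λ = (6.626×10⁻³⁴)(2.998×10⁸)/(398×10⁻⁹) = 4.991×10⁻¹⁹ J.
Energy delivered: (11.7 mW)(4400 s) = 51.48 J.
Photons incident: 51.48 / 4.991×10⁻¹⁹ = 1.031×10²⁰, i.e. 1.031×10²⁰/6.022×10²³ = 1.712×10⁻⁴ mol.
Fraction absorbed: 1 − 10^(−1.47) = 0.9661.
Photons absorbed: 0.9661 × 1.712×10⁻⁴ = 1.654×10⁻⁴ mol.
Product: Φ × n_abs = 0.64 × 1.654×10⁻⁴ = 1.059×10⁻⁴ mol.

1.06×10⁻⁴ mol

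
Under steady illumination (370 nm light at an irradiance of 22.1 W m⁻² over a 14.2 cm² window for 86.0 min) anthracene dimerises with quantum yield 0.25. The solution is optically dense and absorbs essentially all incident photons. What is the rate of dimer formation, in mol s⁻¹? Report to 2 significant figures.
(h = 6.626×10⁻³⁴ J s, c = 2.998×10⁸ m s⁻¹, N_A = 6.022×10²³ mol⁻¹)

2.4×10⁻⁸ mol s⁻¹

Photon energy at 370 nm: hc/λ = (6.626×10⁻³⁴)(2.998×10⁸)/(370×10⁻⁹) = 5.369×10⁻¹⁹ J.
Energy delivered: (22.1 W m⁻²)(14.2×10⁻⁴ m²)(5160 s) = 161.9 J.
Photons incident: 161.9 / 5.369×10⁻¹⁹ = 3.015×10²⁰, i.e. 3.015×10²⁰/6.022×10²³ = 5.007×10⁻⁴ mol.
Product formed: 0.25 × 5.007×10⁻⁴ = 1.252×10⁻⁴ mol.
Rate: 1.252×10⁻⁴ / 5160 s = 2.4×10⁻⁸ mol s⁻¹.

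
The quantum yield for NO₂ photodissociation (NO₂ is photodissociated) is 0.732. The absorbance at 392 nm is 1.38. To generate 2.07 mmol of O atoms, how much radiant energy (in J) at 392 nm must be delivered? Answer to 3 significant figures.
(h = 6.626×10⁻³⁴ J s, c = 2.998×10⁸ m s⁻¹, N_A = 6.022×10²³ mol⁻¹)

901 J

Product: 2.07 mmol = 0.00207 mol.
Photons that must be absorbed: 0.00207 / 0.732 = 0.002828 mol.
Fraction absorbed: 1 − 10^(−1.38) = 0.9583.
Incident photons needed: 0.002828 / 0.9583 = 0.002951 mol.
Photon energy: hc/λ = 5.068×10⁻¹⁹ J; per mole, 3.052×10⁵ J mol⁻¹.
Energy required: 0.002951 × 3.052×10⁵ = 901 J.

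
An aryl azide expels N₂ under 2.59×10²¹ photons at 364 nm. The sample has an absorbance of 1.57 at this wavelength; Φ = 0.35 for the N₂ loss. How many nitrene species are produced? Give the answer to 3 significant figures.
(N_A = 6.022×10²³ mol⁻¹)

8.82×10²⁰ species

Moles of photons: 2.59×10²¹ / 6.022×10²³ = 0.004301 mol.
Fraction absorbed: 1 − 10^(−1.57) = 0.9731.
Photons absorbed: 0.9731 × 0.004301 = 0.004185 mol.
Product: Φ × n_abs = 0.35 × 0.004185 = 0.001465 mol.
As a count: 0.001465 × 6.022×10²³ = 8.82×10²⁰.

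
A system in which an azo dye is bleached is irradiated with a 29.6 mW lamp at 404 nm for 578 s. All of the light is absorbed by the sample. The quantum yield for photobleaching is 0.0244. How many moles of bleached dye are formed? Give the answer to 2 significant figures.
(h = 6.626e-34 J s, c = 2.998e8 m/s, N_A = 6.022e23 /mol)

Photon energy at 404 nm: hc/λ = (6.626e-34)(2.998e8)/(404e-9) = 4.917e-19 J.
Energy delivered: (29.6 mW)(578 s) = 17.11 J.
Photons incident: 17.11 / 4.917e-19 = 3.480e19, i.e. 3.480e19/6.022e23 = 5.779e-5 mol.
Product: Φ × n_abs = 0.0244 × 5.779e-5 = 1.410e-6 mol.

1.4e-6 mol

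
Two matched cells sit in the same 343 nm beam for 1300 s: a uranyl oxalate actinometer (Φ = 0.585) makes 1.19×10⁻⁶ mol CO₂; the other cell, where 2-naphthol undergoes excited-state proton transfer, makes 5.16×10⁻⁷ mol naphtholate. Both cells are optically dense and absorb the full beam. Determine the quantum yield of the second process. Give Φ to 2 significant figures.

Φ = 0.25

Photons absorbed by the actinometer: 1.19×10⁻⁶ / 0.585 = 2.034×10⁻⁶ mol.
Φ(unknown) = 5.16×10⁻⁷ / 2.034×10⁻⁶ = 0.25.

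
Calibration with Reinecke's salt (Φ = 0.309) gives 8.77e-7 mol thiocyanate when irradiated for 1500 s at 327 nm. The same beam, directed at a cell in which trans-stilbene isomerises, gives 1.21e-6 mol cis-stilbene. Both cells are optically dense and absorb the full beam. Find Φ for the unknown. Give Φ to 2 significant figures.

Φ = 0.43

Photons absorbed by the actinometer: 8.77e-7 / 0.309 = 2.838e-6 mol.
Φ(unknown) = 1.21e-6 / 2.838e-6 = 0.43.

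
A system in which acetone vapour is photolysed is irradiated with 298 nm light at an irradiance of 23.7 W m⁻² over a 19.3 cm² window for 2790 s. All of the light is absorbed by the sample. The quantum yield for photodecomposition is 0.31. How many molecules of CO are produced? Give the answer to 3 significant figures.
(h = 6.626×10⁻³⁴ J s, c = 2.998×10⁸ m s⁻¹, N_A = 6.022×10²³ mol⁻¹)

Photon energy at 298 nm: hc/λ = (6.626×10⁻³⁴)(2.998×10⁸)/(298×10⁻⁹) = 6.666×10⁻¹⁹ J.
Energy delivered: (23.7 W m⁻²)(19.3×10⁻⁴ m²)(2790 s) = 127.6 J.
Photons incident: 127.6 / 6.666×10⁻¹⁹ = 1.914×10²⁰, i.e. 1.914×10²⁰/6.022×10²³ = 3.178×10⁻⁴ mol.
Product: Φ × n_abs = 0.31 × 3.178×10⁻⁴ = 9.852×10⁻⁵ mol.
As a count: 9.852×10⁻⁵ × 6.022×10²³ = 5.93×10¹⁹.

5.93×10¹⁹ molecules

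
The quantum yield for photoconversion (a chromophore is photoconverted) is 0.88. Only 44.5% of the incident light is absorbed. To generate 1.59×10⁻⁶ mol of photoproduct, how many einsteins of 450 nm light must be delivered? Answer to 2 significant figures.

4.1×10⁻⁶ einstein

Photons that must be absorbed: 1.59×10⁻⁶ / 0.88 = 1.807×10⁻⁶ mol.
Incident photons needed: 1.807×10⁻⁶ / 0.445 = 4.061×10⁻⁶ mol.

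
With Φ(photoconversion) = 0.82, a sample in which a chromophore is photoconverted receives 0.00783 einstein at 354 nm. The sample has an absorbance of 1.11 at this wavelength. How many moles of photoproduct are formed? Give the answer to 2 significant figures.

Fraction absorbed: 1 − 10^(−1.11) = 0.9224.
Photons absorbed: 0.9224 × 0.00783 = 0.007222 mol.
Product: Φ × n_abs = 0.82 × 0.007222 = 0.005922 mol.

0.0059 mol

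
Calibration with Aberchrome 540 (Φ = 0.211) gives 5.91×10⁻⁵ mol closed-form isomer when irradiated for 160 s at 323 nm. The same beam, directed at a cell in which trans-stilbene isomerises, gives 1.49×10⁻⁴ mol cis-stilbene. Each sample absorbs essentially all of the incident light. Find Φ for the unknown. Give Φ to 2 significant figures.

Φ = 0.53

Photons absorbed by the actinometer: 5.91×10⁻⁵ / 0.211 = 2.801×10⁻⁴ mol.
Φ(unknown) = 1.49×10⁻⁴ / 2.801×10⁻⁴ = 0.53.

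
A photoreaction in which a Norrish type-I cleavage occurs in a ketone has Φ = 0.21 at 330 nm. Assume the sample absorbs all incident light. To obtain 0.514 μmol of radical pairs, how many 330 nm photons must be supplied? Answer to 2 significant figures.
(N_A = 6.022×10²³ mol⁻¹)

Product: 0.514 μmol = 5.14×10⁻⁷ mol.
Photons that must be absorbed: 5.14×10⁻⁷ / 0.21 = 2.448×10⁻⁶ mol.
Photon count: 2.448×10⁻⁶ × 6.022×10²³ = 1.5×10¹⁸.

1.5×10¹⁸ photons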